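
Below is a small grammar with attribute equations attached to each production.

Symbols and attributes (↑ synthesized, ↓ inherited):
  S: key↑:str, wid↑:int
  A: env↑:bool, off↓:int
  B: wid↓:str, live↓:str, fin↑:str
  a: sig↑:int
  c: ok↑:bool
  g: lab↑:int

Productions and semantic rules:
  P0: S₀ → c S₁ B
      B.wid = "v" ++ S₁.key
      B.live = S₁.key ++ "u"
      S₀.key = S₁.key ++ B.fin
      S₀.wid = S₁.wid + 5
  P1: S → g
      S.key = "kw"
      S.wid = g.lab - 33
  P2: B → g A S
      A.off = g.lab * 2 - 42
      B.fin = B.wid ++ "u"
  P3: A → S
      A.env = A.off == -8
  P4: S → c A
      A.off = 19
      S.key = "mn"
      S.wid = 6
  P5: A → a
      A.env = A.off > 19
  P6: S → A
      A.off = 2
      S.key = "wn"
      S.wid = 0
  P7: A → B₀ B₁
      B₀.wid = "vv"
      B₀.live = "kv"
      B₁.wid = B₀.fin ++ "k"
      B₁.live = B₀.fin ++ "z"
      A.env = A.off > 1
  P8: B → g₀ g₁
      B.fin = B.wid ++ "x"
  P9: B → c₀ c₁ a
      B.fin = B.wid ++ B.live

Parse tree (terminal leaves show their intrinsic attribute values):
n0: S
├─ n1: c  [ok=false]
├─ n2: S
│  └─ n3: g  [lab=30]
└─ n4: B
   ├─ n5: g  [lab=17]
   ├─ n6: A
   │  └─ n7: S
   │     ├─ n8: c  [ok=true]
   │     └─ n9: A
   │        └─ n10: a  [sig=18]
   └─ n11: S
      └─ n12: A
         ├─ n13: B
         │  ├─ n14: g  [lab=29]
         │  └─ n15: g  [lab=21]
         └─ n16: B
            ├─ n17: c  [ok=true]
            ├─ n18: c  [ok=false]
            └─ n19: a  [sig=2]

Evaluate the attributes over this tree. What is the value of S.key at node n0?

"kwvkwu"

1. n1.ok = false  [terminal]
2. n3.lab = 30  [terminal]
3. n2.key = "kw"  ["kw"]
4. n2.wid = -3  [g.lab - 33]
5. n4.wid = "vkw"  ["v" ++ S₁.key]
6. n4.live = "kwu"  [S₁.key ++ "u"]
7. n5.lab = 17  [terminal]
8. n6.off = -8  [g.lab * 2 - 42]
9. n8.ok = true  [terminal]
10. n9.off = 19  [19]
11. n10.sig = 18  [terminal]
12. n9.env = false  [A.off > 19]
13. n7.key = "mn"  ["mn"]
14. n7.wid = 6  [6]
15. n6.env = true  [A.off == -8]
16. n12.off = 2  [2]
17. n13.wid = "vv"  ["vv"]
18. n13.live = "kv"  ["kv"]
19. n14.lab = 29  [terminal]
20. n15.lab = 21  [terminal]
21. n13.fin = "vvx"  [B.wid ++ "x"]
22. n16.wid = "vvxk"  [B₀.fin ++ "k"]
23. n16.live = "vvxz"  [B₀.fin ++ "z"]
24. n17.ok = true  [terminal]
25. n18.ok = false  [terminal]
26. n19.sig = 2  [terminal]
27. n16.fin = "vvxkvvxz"  [B.wid ++ B.live]
28. n12.env = true  [A.off > 1]
29. n11.key = "wn"  ["wn"]
30. n11.wid = 0  [0]
31. n4.fin = "vkwu"  [B.wid ++ "u"]
32. n0.key = "kwvkwu"  [S₁.key ++ B.fin]
33. n0.wid = 2  [S₁.wid + 5]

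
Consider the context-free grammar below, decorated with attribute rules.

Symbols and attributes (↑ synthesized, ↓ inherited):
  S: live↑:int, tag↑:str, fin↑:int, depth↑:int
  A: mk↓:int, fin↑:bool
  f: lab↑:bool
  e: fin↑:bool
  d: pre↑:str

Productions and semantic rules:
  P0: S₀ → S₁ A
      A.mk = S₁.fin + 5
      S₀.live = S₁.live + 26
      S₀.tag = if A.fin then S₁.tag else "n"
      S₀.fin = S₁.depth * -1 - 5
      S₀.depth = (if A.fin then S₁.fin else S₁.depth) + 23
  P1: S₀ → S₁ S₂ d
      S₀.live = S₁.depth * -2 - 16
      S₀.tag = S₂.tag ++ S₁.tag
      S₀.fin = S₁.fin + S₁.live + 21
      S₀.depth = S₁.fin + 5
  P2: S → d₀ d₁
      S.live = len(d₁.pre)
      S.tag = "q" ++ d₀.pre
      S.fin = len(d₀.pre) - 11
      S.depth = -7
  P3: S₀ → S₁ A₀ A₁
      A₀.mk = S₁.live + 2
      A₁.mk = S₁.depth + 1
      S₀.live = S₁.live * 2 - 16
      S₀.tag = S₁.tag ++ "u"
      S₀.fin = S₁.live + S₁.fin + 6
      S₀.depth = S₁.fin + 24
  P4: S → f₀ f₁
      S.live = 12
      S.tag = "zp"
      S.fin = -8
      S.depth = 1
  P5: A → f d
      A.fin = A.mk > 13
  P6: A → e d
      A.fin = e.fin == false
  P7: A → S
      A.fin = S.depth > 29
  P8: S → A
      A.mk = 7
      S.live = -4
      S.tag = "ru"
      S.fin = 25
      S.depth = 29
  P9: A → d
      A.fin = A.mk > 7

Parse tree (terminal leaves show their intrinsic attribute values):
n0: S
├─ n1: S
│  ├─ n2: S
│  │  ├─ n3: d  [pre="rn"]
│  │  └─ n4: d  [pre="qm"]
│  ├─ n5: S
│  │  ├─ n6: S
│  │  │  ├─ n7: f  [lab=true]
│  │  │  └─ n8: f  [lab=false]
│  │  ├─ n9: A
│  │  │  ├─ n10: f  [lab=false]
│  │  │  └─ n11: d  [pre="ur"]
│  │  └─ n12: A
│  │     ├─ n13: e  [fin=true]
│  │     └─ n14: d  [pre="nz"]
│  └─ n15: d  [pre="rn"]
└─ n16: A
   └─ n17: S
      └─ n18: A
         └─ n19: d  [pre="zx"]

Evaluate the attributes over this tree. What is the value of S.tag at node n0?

"n"

1. n3.pre = "rn"  [terminal]
2. n4.pre = "qm"  [terminal]
3. n2.live = 2  [len(d₁.pre)]
4. n2.tag = "qrn"  ["q" ++ d₀.pre]
5. n2.fin = -9  [len(d₀.pre) - 11]
6. n2.depth = -7  [-7]
7. n7.lab = true  [terminal]
8. n8.lab = false  [terminal]
9. n6.live = 12  [12]
10. n6.tag = "zp"  ["zp"]
11. n6.fin = -8  [-8]
12. n6.depth = 1  [1]
13. n9.mk = 14  [S₁.live + 2]
14. n10.lab = false  [terminal]
15. n11.pre = "ur"  [terminal]
16. n9.fin = true  [A.mk > 13]
17. n12.mk = 2  [S₁.depth + 1]
18. n13.fin = true  [terminal]
19. n14.pre = "nz"  [terminal]
20. n12.fin = false  [e.fin == false]
21. n5.live = 8  [S₁.live * 2 - 16]
22. n5.tag = "zpu"  [S₁.tag ++ "u"]
23. n5.fin = 10  [S₁.live + S₁.fin + 6]
24. n5.depth = 16  [S₁.fin + 24]
25. n15.pre = "rn"  [terminal]
26. n1.live = -2  [S₁.depth * -2 - 16]
27. n1.tag = "zpuqrn"  [S₂.tag ++ S₁.tag]
28. n1.fin = 14  [S₁.fin + S₁.live + 21]
29. n1.depth = -4  [S₁.fin + 5]
30. n16.mk = 19  [S₁.fin + 5]
31. n18.mk = 7  [7]
32. n19.pre = "zx"  [terminal]
33. n18.fin = false  [A.mk > 7]
34. n17.live = -4  [-4]
35. n17.tag = "ru"  ["ru"]
36. n17.fin = 25  [25]
37. n17.depth = 29  [29]
38. n16.fin = false  [S.depth > 29]
39. n0.live = 24  [S₁.live + 26]
40. n0.tag = "n"  [if A.fin then S₁.tag else "n"]
41. n0.fin = -1  [S₁.depth * -1 - 5]
42. n0.depth = 19  [(if A.fin then S₁.fin else S₁.depth) + 23]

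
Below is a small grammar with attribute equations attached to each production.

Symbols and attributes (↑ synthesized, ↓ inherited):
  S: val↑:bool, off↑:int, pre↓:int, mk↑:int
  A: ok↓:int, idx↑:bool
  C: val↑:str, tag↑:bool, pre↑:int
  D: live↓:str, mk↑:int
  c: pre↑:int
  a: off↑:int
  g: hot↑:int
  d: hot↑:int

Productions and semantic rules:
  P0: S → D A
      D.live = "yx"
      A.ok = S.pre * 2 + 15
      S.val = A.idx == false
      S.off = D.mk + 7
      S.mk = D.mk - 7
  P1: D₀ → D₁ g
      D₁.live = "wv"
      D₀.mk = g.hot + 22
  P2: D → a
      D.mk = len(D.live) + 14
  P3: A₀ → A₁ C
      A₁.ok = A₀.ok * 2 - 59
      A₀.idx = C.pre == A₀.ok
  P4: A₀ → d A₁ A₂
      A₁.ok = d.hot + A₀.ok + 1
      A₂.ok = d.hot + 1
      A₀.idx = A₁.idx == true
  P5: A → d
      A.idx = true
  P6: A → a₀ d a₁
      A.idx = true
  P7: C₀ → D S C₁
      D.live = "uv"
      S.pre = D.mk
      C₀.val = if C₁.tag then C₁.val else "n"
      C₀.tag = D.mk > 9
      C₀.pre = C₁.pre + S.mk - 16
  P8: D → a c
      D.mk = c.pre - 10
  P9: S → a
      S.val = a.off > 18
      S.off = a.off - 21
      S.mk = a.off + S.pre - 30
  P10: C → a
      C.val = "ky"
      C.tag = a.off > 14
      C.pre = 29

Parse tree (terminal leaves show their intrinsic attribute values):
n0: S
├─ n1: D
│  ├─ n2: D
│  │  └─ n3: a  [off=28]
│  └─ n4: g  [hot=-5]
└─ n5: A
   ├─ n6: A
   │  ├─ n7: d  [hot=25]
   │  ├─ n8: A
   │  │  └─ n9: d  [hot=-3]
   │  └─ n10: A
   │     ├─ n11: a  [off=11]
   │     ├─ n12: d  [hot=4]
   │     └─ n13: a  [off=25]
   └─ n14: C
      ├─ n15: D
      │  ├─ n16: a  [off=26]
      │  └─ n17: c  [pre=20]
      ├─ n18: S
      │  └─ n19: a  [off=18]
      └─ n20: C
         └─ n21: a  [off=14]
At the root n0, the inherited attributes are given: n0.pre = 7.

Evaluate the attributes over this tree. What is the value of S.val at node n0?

true

1. n0.pre = 7  [given at root]
2. n1.live = "yx"  ["yx"]
3. n2.live = "wv"  ["wv"]
4. n3.off = 28  [terminal]
5. n2.mk = 16  [len(D.live) + 14]
6. n4.hot = -5  [terminal]
7. n1.mk = 17  [g.hot + 22]
8. n5.ok = 29  [S.pre * 2 + 15]
9. n6.ok = -1  [A₀.ok * 2 - 59]
10. n7.hot = 25  [terminal]
11. n8.ok = 25  [d.hot + A₀.ok + 1]
12. n9.hot = -3  [terminal]
13. n8.idx = true  [true]
14. n10.ok = 26  [d.hot + 1]
15. n11.off = 11  [terminal]
16. n12.hot = 4  [terminal]
17. n13.off = 25  [terminal]
18. n10.idx = true  [true]
19. n6.idx = true  [A₁.idx == true]
20. n15.live = "uv"  ["uv"]
21. n16.off = 26  [terminal]
22. n17.pre = 20  [terminal]
23. n15.mk = 10  [c.pre - 10]
24. n18.pre = 10  [D.mk]
25. n19.off = 18  [terminal]
26. n18.val = false  [a.off > 18]
27. n18.off = -3  [a.off - 21]
28. n18.mk = -2  [a.off + S.pre - 30]
29. n21.off = 14  [terminal]
30. n20.val = "ky"  ["ky"]
31. n20.tag = false  [a.off > 14]
32. n20.pre = 29  [29]
33. n14.val = "n"  [if C₁.tag then C₁.val else "n"]
34. n14.tag = true  [D.mk > 9]
35. n14.pre = 11  [C₁.pre + S.mk - 16]
36. n5.idx = false  [C.pre == A₀.ok]
37. n0.val = true  [A.idx == false]
38. n0.off = 24  [D.mk + 7]
39. n0.mk = 10  [D.mk - 7]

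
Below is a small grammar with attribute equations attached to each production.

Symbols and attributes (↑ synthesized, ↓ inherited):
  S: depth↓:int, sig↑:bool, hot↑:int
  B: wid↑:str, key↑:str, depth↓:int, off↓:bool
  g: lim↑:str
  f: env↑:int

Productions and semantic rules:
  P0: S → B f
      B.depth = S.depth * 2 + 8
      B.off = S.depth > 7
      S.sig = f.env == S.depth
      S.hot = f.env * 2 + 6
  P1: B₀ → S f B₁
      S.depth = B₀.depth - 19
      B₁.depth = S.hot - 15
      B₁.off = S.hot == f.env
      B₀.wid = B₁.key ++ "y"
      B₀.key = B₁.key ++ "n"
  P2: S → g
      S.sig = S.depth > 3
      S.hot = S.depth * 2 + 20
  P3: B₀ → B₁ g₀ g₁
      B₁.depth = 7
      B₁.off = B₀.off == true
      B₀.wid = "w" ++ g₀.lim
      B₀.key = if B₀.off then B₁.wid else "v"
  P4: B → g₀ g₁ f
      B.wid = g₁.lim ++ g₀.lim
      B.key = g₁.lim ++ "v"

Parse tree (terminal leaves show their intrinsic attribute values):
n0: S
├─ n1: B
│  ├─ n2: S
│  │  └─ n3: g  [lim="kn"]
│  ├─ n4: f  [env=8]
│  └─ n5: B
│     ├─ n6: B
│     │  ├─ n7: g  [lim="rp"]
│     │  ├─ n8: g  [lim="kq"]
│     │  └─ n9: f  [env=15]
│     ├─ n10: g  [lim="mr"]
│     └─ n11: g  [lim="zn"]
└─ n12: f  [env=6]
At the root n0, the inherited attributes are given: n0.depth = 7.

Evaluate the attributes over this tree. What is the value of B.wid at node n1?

1. n0.depth = 7  [given at root]
2. n1.depth = 22  [S.depth * 2 + 8]
3. n1.off = false  [S.depth > 7]
4. n2.depth = 3  [B₀.depth - 19]
5. n3.lim = "kn"  [terminal]
6. n2.sig = false  [S.depth > 3]
7. n2.hot = 26  [S.depth * 2 + 20]
8. n4.env = 8  [terminal]
9. n5.depth = 11  [S.hot - 15]
10. n5.off = false  [S.hot == f.env]
11. n6.depth = 7  [7]
12. n6.off = false  [B₀.off == true]
13. n7.lim = "rp"  [terminal]
14. n8.lim = "kq"  [terminal]
15. n9.env = 15  [terminal]
16. n6.wid = "kqrp"  [g₁.lim ++ g₀.lim]
17. n6.key = "kqv"  [g₁.lim ++ "v"]
18. n10.lim = "mr"  [terminal]
19. n11.lim = "zn"  [terminal]
20. n5.wid = "wmr"  ["w" ++ g₀.lim]
21. n5.key = "v"  [if B₀.off then B₁.wid else "v"]
22. n1.wid = "vy"  [B₁.key ++ "y"]
23. n1.key = "vn"  [B₁.key ++ "n"]
24. n12.env = 6  [terminal]
25. n0.sig = false  [f.env == S.depth]
26. n0.hot = 18  [f.env * 2 + 6]

"vy"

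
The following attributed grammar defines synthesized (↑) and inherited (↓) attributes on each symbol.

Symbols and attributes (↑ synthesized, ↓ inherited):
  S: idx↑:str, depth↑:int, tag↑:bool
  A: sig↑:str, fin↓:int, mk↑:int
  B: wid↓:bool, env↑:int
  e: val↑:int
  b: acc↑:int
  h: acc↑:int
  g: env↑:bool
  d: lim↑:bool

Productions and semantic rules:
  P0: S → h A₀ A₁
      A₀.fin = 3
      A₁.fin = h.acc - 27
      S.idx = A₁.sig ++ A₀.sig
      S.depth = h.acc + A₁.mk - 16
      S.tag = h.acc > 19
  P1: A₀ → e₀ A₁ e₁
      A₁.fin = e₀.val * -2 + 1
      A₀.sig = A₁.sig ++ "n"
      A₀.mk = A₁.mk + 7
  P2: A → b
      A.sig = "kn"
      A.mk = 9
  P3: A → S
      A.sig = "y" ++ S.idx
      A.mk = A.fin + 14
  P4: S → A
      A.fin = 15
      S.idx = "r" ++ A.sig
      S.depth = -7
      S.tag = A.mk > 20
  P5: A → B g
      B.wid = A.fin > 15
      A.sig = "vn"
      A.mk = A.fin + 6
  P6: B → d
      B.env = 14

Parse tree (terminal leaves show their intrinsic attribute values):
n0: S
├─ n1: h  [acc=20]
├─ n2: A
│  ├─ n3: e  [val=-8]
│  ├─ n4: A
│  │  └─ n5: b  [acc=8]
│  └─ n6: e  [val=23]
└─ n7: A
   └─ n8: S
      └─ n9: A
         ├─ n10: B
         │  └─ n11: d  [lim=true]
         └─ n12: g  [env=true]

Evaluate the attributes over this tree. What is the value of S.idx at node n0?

1. n1.acc = 20  [terminal]
2. n2.fin = 3  [3]
3. n3.val = -8  [terminal]
4. n4.fin = 17  [e₀.val * -2 + 1]
5. n5.acc = 8  [terminal]
6. n4.sig = "kn"  ["kn"]
7. n4.mk = 9  [9]
8. n6.val = 23  [terminal]
9. n2.sig = "knn"  [A₁.sig ++ "n"]
10. n2.mk = 16  [A₁.mk + 7]
11. n7.fin = -7  [h.acc - 27]
12. n9.fin = 15  [15]
13. n10.wid = false  [A.fin > 15]
14. n11.lim = true  [terminal]
15. n10.env = 14  [14]
16. n12.env = true  [terminal]
17. n9.sig = "vn"  ["vn"]
18. n9.mk = 21  [A.fin + 6]
19. n8.idx = "rvn"  ["r" ++ A.sig]
20. n8.depth = -7  [-7]
21. n8.tag = true  [A.mk > 20]
22. n7.sig = "yrvn"  ["y" ++ S.idx]
23. n7.mk = 7  [A.fin + 14]
24. n0.idx = "yrvnknn"  [A₁.sig ++ A₀.sig]
25. n0.depth = 11  [h.acc + A₁.mk - 16]
26. n0.tag = true  [h.acc > 19]

"yrvnknn"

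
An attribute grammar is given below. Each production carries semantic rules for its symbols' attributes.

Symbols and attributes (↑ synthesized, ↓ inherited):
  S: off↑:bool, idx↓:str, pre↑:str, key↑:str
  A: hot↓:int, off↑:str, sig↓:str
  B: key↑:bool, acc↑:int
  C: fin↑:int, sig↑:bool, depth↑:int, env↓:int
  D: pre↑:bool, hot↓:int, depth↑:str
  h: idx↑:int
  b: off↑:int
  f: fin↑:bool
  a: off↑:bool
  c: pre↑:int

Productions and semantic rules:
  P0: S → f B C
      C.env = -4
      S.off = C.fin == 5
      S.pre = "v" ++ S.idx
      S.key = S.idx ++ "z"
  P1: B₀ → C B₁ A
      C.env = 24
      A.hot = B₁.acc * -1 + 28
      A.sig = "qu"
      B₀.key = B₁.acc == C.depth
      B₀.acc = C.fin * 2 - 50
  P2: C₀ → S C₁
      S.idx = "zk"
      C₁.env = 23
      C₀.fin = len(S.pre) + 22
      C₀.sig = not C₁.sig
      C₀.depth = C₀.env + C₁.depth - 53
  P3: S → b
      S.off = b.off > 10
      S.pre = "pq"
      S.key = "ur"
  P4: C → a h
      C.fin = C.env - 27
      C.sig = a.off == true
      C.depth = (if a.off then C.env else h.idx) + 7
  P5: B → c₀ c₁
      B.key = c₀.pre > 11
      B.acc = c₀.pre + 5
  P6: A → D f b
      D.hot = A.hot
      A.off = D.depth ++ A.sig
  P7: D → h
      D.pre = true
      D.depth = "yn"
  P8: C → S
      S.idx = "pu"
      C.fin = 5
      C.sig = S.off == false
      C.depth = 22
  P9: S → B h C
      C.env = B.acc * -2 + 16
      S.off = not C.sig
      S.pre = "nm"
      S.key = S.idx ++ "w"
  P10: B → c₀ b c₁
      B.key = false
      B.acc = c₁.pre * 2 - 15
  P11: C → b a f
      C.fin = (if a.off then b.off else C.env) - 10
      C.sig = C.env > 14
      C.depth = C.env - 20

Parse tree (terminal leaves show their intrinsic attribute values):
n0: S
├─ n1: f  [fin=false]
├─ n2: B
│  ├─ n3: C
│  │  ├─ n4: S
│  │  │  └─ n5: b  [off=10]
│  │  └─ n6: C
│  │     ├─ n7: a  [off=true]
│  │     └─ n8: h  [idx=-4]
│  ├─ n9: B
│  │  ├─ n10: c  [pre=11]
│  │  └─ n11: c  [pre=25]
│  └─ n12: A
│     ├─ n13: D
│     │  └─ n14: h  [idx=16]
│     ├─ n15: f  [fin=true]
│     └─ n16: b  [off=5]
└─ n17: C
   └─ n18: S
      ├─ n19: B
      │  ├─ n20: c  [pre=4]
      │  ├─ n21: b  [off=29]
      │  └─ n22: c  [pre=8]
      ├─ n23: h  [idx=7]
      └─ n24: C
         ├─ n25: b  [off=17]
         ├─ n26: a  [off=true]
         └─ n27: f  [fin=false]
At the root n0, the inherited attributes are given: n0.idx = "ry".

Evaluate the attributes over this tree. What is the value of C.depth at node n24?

1. n0.idx = "ry"  [given at root]
2. n1.fin = false  [terminal]
3. n3.env = 24  [24]
4. n4.idx = "zk"  ["zk"]
5. n5.off = 10  [terminal]
6. n4.off = false  [b.off > 10]
7. n4.pre = "pq"  ["pq"]
8. n4.key = "ur"  ["ur"]
9. n6.env = 23  [23]
10. n7.off = true  [terminal]
11. n8.idx = -4  [terminal]
12. n6.fin = -4  [C.env - 27]
13. n6.sig = true  [a.off == true]
14. n6.depth = 30  [(if a.off then C.env else h.idx) + 7]
15. n3.fin = 24  [len(S.pre) + 22]
16. n3.sig = false  [not C₁.sig]
17. n3.depth = 1  [C₀.env + C₁.depth - 53]
18. n10.pre = 11  [terminal]
19. n11.pre = 25  [terminal]
20. n9.key = false  [c₀.pre > 11]
21. n9.acc = 16  [c₀.pre + 5]
22. n12.hot = 12  [B₁.acc * -1 + 28]
23. n12.sig = "qu"  ["qu"]
24. n13.hot = 12  [A.hot]
25. n14.idx = 16  [terminal]
26. n13.pre = true  [true]
27. n13.depth = "yn"  ["yn"]
28. n15.fin = true  [terminal]
29. n16.off = 5  [terminal]
30. n12.off = "ynqu"  [D.depth ++ A.sig]
31. n2.key = false  [B₁.acc == C.depth]
32. n2.acc = -2  [C.fin * 2 - 50]
33. n17.env = -4  [-4]
34. n18.idx = "pu"  ["pu"]
35. n20.pre = 4  [terminal]
36. n21.off = 29  [terminal]
37. n22.pre = 8  [terminal]
38. n19.key = false  [false]
39. n19.acc = 1  [c₁.pre * 2 - 15]
40. n23.idx = 7  [terminal]
41. n24.env = 14  [B.acc * -2 + 16]
42. n25.off = 17  [terminal]
43. n26.off = true  [terminal]
44. n27.fin = false  [terminal]
45. n24.fin = 7  [(if a.off then b.off else C.env) - 10]
46. n24.sig = false  [C.env > 14]
47. n24.depth = -6  [C.env - 20]
48. n18.off = true  [not C.sig]
49. n18.pre = "nm"  ["nm"]
50. n18.key = "puw"  [S.idx ++ "w"]
51. n17.fin = 5  [5]
52. n17.sig = false  [S.off == false]
53. n17.depth = 22  [22]
54. n0.off = true  [C.fin == 5]
55. n0.pre = "vry"  ["v" ++ S.idx]
56. n0.key = "ryz"  [S.idx ++ "z"]

-6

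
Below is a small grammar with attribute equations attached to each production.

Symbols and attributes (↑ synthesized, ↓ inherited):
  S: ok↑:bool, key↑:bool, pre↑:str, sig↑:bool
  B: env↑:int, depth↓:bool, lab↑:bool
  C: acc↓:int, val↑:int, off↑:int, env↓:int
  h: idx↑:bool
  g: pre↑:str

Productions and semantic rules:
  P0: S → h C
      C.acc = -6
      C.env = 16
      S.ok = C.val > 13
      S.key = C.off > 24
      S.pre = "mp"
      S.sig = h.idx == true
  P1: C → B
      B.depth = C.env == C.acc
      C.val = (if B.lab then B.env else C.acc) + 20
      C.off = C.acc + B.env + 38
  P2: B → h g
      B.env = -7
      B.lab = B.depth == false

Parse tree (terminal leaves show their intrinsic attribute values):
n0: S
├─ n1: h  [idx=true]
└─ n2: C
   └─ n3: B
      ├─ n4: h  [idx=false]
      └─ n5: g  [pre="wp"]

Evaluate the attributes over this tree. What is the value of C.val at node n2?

1. n1.idx = true  [terminal]
2. n2.acc = -6  [-6]
3. n2.env = 16  [16]
4. n3.depth = false  [C.env == C.acc]
5. n4.idx = false  [terminal]
6. n5.pre = "wp"  [terminal]
7. n3.env = -7  [-7]
8. n3.lab = true  [B.depth == false]
9. n2.val = 13  [(if B.lab then B.env else C.acc) + 20]
10. n2.off = 25  [C.acc + B.env + 38]
11. n0.ok = false  [C.val > 13]
12. n0.key = true  [C.off > 24]
13. n0.pre = "mp"  ["mp"]
14. n0.sig = true  [h.idx == true]

13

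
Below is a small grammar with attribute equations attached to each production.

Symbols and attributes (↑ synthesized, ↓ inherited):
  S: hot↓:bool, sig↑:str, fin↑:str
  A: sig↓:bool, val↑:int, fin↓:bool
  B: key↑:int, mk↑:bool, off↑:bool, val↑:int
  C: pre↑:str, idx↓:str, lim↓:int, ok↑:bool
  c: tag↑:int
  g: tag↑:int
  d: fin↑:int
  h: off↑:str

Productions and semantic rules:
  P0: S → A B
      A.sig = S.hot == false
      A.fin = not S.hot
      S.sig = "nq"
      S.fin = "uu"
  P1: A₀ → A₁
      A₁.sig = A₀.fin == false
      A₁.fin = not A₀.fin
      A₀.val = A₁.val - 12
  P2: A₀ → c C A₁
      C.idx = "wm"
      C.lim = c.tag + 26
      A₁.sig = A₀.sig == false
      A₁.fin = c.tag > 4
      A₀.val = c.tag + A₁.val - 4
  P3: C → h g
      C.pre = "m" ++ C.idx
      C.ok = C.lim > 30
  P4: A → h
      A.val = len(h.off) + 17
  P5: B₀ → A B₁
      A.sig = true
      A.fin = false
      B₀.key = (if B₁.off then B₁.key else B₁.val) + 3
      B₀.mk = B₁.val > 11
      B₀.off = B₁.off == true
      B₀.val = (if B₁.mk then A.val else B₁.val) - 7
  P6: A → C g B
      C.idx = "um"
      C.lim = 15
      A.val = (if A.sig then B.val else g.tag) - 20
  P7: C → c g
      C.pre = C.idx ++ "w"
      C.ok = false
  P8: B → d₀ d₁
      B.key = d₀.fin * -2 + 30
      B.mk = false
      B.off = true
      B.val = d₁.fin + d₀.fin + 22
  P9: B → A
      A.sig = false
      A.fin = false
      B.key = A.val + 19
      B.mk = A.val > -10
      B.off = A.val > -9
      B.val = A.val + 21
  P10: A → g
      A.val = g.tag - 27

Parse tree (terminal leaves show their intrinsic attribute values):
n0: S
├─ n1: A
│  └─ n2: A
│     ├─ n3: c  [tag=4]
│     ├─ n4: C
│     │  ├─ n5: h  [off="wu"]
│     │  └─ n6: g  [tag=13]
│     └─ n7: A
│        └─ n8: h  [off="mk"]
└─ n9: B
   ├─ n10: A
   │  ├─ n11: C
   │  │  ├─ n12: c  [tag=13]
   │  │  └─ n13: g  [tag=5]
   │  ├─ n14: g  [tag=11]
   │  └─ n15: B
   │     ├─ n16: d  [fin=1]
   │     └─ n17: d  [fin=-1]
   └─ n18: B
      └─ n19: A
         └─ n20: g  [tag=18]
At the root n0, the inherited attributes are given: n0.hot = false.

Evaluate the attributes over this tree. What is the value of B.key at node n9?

1. n0.hot = false  [given at root]
2. n1.sig = true  [S.hot == false]
3. n1.fin = true  [not S.hot]
4. n2.sig = false  [A₀.fin == false]
5. n2.fin = false  [not A₀.fin]
6. n3.tag = 4  [terminal]
7. n4.idx = "wm"  ["wm"]
8. n4.lim = 30  [c.tag + 26]
9. n5.off = "wu"  [terminal]
10. n6.tag = 13  [terminal]
11. n4.pre = "mwm"  ["m" ++ C.idx]
12. n4.ok = false  [C.lim > 30]
13. n7.sig = true  [A₀.sig == false]
14. n7.fin = false  [c.tag > 4]
15. n8.off = "mk"  [terminal]
16. n7.val = 19  [len(h.off) + 17]
17. n2.val = 19  [c.tag + A₁.val - 4]
18. n1.val = 7  [A₁.val - 12]
19. n10.sig = true  [true]
20. n10.fin = false  [false]
21. n11.idx = "um"  ["um"]
22. n11.lim = 15  [15]
23. n12.tag = 13  [terminal]
24. n13.tag = 5  [terminal]
25. n11.pre = "umw"  [C.idx ++ "w"]
26. n11.ok = false  [false]
27. n14.tag = 11  [terminal]
28. n16.fin = 1  [terminal]
29. n17.fin = -1  [terminal]
30. n15.key = 28  [d₀.fin * -2 + 30]
31. n15.mk = false  [false]
32. n15.off = true  [true]
33. n15.val = 22  [d₁.fin + d₀.fin + 22]
34. n10.val = 2  [(if A.sig then B.val else g.tag) - 20]
35. n19.sig = false  [false]
36. n19.fin = false  [false]
37. n20.tag = 18  [terminal]
38. n19.val = -9  [g.tag - 27]
39. n18.key = 10  [A.val + 19]
40. n18.mk = true  [A.val > -10]
41. n18.off = false  [A.val > -9]
42. n18.val = 12  [A.val + 21]
43. n9.key = 15  [(if B₁.off then B₁.key else B₁.val) + 3]
44. n9.mk = true  [B₁.val > 11]
45. n9.off = false  [B₁.off == true]
46. n9.val = -5  [(if B₁.mk then A.val else B₁.val) - 7]
47. n0.sig = "nq"  ["nq"]
48. n0.fin = "uu"  ["uu"]

15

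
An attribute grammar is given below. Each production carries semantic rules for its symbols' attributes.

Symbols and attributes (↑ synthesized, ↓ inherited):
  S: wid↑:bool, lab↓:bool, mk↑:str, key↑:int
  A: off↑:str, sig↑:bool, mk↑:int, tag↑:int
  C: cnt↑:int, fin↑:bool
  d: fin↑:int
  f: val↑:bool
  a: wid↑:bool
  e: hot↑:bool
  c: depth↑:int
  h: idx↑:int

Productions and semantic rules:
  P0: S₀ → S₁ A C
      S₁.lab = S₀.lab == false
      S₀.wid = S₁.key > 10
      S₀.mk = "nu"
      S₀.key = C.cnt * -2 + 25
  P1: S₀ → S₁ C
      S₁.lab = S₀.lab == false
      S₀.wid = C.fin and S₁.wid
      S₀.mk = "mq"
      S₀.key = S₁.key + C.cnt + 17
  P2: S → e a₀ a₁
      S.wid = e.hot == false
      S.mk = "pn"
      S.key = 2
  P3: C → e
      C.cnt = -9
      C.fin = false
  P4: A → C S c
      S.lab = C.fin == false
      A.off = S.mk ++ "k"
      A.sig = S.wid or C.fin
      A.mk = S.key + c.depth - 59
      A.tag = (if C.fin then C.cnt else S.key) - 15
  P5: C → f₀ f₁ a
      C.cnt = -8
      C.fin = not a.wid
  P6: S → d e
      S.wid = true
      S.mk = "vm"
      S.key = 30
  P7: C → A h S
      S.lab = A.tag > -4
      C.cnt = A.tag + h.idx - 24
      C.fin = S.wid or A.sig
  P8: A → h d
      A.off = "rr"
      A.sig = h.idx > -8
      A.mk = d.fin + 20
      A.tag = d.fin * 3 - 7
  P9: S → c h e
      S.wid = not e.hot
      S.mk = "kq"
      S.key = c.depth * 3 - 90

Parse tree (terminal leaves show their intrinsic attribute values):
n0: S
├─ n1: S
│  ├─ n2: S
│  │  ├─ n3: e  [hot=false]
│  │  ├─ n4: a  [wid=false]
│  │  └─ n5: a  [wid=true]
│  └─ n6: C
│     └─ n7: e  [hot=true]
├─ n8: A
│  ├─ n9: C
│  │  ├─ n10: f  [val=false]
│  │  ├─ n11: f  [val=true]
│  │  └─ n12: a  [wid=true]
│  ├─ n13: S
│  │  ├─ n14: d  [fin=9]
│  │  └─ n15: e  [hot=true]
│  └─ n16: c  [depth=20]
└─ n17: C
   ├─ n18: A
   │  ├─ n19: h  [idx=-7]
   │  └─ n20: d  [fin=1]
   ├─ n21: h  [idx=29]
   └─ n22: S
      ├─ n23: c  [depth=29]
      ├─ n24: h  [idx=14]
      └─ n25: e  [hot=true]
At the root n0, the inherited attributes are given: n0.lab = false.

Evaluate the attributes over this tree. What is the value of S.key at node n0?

23

1. n0.lab = false  [given at root]
2. n1.lab = true  [S₀.lab == false]
3. n2.lab = false  [S₀.lab == false]
4. n3.hot = false  [terminal]
5. n4.wid = false  [terminal]
6. n5.wid = true  [terminal]
7. n2.wid = true  [e.hot == false]
8. n2.mk = "pn"  ["pn"]
9. n2.key = 2  [2]
10. n7.hot = true  [terminal]
11. n6.cnt = -9  [-9]
12. n6.fin = false  [false]
13. n1.wid = false  [C.fin and S₁.wid]
14. n1.mk = "mq"  ["mq"]
15. n1.key = 10  [S₁.key + C.cnt + 17]
16. n10.val = false  [terminal]
17. n11.val = true  [terminal]
18. n12.wid = true  [terminal]
19. n9.cnt = -8  [-8]
20. n9.fin = false  [not a.wid]
21. n13.lab = true  [C.fin == false]
22. n14.fin = 9  [terminal]
23. n15.hot = true  [terminal]
24. n13.wid = true  [true]
25. n13.mk = "vm"  ["vm"]
26. n13.key = 30  [30]
27. n16.depth = 20  [terminal]
28. n8.off = "vmk"  [S.mk ++ "k"]
29. n8.sig = true  [S.wid or C.fin]
30. n8.mk = -9  [S.key + c.depth - 59]
31. n8.tag = 15  [(if C.fin then C.cnt else S.key) - 15]
32. n19.idx = -7  [terminal]
33. n20.fin = 1  [terminal]
34. n18.off = "rr"  ["rr"]
35. n18.sig = true  [h.idx > -8]
36. n18.mk = 21  [d.fin + 20]
37. n18.tag = -4  [d.fin * 3 - 7]
38. n21.idx = 29  [terminal]
39. n22.lab = false  [A.tag > -4]
40. n23.depth = 29  [terminal]
41. n24.idx = 14  [terminal]
42. n25.hot = true  [terminal]
43. n22.wid = false  [not e.hot]
44. n22.mk = "kq"  ["kq"]
45. n22.key = -3  [c.depth * 3 - 90]
46. n17.cnt = 1  [A.tag + h.idx - 24]
47. n17.fin = true  [S.wid or A.sig]
48. n0.wid = false  [S₁.key > 10]
49. n0.mk = "nu"  ["nu"]
50. n0.key = 23  [C.cnt * -2 + 25]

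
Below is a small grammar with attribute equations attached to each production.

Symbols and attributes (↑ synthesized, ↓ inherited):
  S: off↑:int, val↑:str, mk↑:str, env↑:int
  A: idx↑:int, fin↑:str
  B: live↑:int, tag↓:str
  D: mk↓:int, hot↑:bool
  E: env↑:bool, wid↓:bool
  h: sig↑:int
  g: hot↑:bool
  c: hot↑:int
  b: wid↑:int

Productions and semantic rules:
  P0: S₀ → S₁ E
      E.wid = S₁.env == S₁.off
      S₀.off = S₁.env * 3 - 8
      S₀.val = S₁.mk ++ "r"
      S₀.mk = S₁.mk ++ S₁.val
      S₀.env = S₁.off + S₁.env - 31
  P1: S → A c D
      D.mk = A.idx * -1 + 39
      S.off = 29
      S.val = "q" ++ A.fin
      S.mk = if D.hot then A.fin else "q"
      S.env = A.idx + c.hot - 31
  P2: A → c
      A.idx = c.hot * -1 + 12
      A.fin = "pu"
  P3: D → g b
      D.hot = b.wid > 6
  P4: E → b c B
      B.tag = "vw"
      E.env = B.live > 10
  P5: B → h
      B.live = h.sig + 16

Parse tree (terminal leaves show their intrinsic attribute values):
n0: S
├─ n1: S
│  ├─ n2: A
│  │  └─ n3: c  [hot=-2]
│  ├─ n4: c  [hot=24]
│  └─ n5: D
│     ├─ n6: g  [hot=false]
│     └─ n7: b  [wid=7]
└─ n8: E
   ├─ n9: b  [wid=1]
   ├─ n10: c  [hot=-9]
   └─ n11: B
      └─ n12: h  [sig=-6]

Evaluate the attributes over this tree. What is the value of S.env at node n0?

5

1. n3.hot = -2  [terminal]
2. n2.idx = 14  [c.hot * -1 + 12]
3. n2.fin = "pu"  ["pu"]
4. n4.hot = 24  [terminal]
5. n5.mk = 25  [A.idx * -1 + 39]
6. n6.hot = false  [terminal]
7. n7.wid = 7  [terminal]
8. n5.hot = true  [b.wid > 6]
9. n1.off = 29  [29]
10. n1.val = "qpu"  ["q" ++ A.fin]
11. n1.mk = "pu"  [if D.hot then A.fin else "q"]
12. n1.env = 7  [A.idx + c.hot - 31]
13. n8.wid = false  [S₁.env == S₁.off]
14. n9.wid = 1  [terminal]
15. n10.hot = -9  [terminal]
16. n11.tag = "vw"  ["vw"]
17. n12.sig = -6  [terminal]
18. n11.live = 10  [h.sig + 16]
19. n8.env = false  [B.live > 10]
20. n0.off = 13  [S₁.env * 3 - 8]
21. n0.val = "pur"  [S₁.mk ++ "r"]
22. n0.mk = "puqpu"  [S₁.mk ++ S₁.val]
23. n0.env = 5  [S₁.off + S₁.env - 31]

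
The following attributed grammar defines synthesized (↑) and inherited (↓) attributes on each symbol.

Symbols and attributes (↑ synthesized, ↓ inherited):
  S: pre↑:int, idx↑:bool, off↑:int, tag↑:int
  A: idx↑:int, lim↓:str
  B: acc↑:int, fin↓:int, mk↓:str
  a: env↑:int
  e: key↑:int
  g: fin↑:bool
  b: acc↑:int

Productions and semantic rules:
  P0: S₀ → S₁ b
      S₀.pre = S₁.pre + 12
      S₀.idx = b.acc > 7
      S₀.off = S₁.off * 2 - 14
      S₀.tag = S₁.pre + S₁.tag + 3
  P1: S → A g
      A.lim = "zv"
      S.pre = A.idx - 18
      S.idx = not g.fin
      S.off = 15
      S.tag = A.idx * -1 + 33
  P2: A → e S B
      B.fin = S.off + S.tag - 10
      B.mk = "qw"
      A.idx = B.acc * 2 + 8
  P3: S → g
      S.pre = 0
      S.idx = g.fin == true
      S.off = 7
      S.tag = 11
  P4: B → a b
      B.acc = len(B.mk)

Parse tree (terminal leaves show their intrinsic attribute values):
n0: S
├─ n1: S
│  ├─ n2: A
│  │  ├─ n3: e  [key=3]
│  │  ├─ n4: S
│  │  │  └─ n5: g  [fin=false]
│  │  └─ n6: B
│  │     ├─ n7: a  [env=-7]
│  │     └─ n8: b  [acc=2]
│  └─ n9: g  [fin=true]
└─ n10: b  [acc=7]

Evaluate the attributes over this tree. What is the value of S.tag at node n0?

1. n2.lim = "zv"  ["zv"]
2. n3.key = 3  [terminal]
3. n5.fin = false  [terminal]
4. n4.pre = 0  [0]
5. n4.idx = false  [g.fin == true]
6. n4.off = 7  [7]
7. n4.tag = 11  [11]
8. n6.fin = 8  [S.off + S.tag - 10]
9. n6.mk = "qw"  ["qw"]
10. n7.env = -7  [terminal]
11. n8.acc = 2  [terminal]
12. n6.acc = 2  [len(B.mk)]
13. n2.idx = 12  [B.acc * 2 + 8]
14. n9.fin = true  [terminal]
15. n1.pre = -6  [A.idx - 18]
16. n1.idx = false  [not g.fin]
17. n1.off = 15  [15]
18. n1.tag = 21  [A.idx * -1 + 33]
19. n10.acc = 7  [terminal]
20. n0.pre = 6  [S₁.pre + 12]
21. n0.idx = false  [b.acc > 7]
22. n0.off = 16  [S₁.off * 2 - 14]
23. n0.tag = 18  [S₁.pre + S₁.tag + 3]

18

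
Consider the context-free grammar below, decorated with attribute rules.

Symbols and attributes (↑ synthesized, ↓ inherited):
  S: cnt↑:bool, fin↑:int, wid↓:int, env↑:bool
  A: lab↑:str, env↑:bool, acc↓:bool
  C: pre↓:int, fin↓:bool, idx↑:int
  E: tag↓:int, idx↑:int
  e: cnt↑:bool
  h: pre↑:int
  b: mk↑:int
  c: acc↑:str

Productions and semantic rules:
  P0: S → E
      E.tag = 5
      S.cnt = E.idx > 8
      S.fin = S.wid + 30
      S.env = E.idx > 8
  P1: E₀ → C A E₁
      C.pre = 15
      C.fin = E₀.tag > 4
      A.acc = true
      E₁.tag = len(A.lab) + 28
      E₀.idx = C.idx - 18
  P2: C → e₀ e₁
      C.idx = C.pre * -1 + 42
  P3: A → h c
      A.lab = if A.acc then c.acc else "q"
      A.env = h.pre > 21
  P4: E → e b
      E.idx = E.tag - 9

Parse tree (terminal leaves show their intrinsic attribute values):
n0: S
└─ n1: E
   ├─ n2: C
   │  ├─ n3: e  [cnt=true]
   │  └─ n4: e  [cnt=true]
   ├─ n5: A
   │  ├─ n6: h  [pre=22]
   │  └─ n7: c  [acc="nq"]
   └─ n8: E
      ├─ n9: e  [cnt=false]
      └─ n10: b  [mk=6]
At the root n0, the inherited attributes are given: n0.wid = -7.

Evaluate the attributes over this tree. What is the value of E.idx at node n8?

1. n0.wid = -7  [given at root]
2. n1.tag = 5  [5]
3. n2.pre = 15  [15]
4. n2.fin = true  [E₀.tag > 4]
5. n3.cnt = true  [terminal]
6. n4.cnt = true  [terminal]
7. n2.idx = 27  [C.pre * -1 + 42]
8. n5.acc = true  [true]
9. n6.pre = 22  [terminal]
10. n7.acc = "nq"  [terminal]
11. n5.lab = "nq"  [if A.acc then c.acc else "q"]
12. n5.env = true  [h.pre > 21]
13. n8.tag = 30  [len(A.lab) + 28]
14. n9.cnt = false  [terminal]
15. n10.mk = 6  [terminal]
16. n8.idx = 21  [E.tag - 9]
17. n1.idx = 9  [C.idx - 18]
18. n0.cnt = true  [E.idx > 8]
19. n0.fin = 23  [S.wid + 30]
20. n0.env = true  [E.idx > 8]

21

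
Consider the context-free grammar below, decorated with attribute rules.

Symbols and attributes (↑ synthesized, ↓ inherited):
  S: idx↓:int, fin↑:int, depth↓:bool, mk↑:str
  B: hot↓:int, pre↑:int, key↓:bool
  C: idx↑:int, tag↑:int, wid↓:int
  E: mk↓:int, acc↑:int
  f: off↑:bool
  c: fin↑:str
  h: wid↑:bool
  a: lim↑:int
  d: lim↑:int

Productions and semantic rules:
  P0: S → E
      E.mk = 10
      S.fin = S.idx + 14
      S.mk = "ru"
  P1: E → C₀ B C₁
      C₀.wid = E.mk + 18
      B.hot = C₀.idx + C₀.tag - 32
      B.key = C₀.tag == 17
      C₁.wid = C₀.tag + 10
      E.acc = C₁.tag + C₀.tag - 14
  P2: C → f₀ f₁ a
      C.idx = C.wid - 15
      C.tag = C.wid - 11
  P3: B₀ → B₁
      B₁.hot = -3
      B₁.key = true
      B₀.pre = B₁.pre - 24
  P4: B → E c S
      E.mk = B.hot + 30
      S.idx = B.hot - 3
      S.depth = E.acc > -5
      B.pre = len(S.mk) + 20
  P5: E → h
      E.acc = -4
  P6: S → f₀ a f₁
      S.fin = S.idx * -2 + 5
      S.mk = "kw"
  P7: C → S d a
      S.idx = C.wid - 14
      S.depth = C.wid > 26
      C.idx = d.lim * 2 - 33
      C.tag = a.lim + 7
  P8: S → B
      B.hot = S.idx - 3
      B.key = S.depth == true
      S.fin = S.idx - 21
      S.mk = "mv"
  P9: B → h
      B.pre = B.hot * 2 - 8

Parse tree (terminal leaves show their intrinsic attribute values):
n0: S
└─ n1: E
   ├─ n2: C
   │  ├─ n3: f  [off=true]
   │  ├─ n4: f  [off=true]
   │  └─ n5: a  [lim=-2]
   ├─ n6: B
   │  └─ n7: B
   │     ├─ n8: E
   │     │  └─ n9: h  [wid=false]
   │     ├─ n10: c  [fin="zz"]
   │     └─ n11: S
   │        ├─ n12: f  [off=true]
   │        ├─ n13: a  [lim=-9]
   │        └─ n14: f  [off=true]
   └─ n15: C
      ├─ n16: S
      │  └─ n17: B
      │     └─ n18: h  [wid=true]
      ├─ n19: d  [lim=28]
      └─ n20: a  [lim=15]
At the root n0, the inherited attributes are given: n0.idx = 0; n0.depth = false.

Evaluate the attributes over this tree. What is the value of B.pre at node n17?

1. n0.idx = 0  [given at root]
2. n0.depth = false  [given at root]
3. n1.mk = 10  [10]
4. n2.wid = 28  [E.mk + 18]
5. n3.off = true  [terminal]
6. n4.off = true  [terminal]
7. n5.lim = -2  [terminal]
8. n2.idx = 13  [C.wid - 15]
9. n2.tag = 17  [C.wid - 11]
10. n6.hot = -2  [C₀.idx + C₀.tag - 32]
11. n6.key = true  [C₀.tag == 17]
12. n7.hot = -3  [-3]
13. n7.key = true  [true]
14. n8.mk = 27  [B.hot + 30]
15. n9.wid = false  [terminal]
16. n8.acc = -4  [-4]
17. n10.fin = "zz"  [terminal]
18. n11.idx = -6  [B.hot - 3]
19. n11.depth = true  [E.acc > -5]
20. n12.off = true  [terminal]
21. n13.lim = -9  [terminal]
22. n14.off = true  [terminal]
23. n11.fin = 17  [S.idx * -2 + 5]
24. n11.mk = "kw"  ["kw"]
25. n7.pre = 22  [len(S.mk) + 20]
26. n6.pre = -2  [B₁.pre - 24]
27. n15.wid = 27  [C₀.tag + 10]
28. n16.idx = 13  [C.wid - 14]
29. n16.depth = true  [C.wid > 26]
30. n17.hot = 10  [S.idx - 3]
31. n17.key = true  [S.depth == true]
32. n18.wid = true  [terminal]
33. n17.pre = 12  [B.hot * 2 - 8]
34. n16.fin = -8  [S.idx - 21]
35. n16.mk = "mv"  ["mv"]
36. n19.lim = 28  [terminal]
37. n20.lim = 15  [terminal]
38. n15.idx = 23  [d.lim * 2 - 33]
39. n15.tag = 22  [a.lim + 7]
40. n1.acc = 25  [C₁.tag + C₀.tag - 14]
41. n0.fin = 14  [S.idx + 14]
42. n0.mk = "ru"  ["ru"]

12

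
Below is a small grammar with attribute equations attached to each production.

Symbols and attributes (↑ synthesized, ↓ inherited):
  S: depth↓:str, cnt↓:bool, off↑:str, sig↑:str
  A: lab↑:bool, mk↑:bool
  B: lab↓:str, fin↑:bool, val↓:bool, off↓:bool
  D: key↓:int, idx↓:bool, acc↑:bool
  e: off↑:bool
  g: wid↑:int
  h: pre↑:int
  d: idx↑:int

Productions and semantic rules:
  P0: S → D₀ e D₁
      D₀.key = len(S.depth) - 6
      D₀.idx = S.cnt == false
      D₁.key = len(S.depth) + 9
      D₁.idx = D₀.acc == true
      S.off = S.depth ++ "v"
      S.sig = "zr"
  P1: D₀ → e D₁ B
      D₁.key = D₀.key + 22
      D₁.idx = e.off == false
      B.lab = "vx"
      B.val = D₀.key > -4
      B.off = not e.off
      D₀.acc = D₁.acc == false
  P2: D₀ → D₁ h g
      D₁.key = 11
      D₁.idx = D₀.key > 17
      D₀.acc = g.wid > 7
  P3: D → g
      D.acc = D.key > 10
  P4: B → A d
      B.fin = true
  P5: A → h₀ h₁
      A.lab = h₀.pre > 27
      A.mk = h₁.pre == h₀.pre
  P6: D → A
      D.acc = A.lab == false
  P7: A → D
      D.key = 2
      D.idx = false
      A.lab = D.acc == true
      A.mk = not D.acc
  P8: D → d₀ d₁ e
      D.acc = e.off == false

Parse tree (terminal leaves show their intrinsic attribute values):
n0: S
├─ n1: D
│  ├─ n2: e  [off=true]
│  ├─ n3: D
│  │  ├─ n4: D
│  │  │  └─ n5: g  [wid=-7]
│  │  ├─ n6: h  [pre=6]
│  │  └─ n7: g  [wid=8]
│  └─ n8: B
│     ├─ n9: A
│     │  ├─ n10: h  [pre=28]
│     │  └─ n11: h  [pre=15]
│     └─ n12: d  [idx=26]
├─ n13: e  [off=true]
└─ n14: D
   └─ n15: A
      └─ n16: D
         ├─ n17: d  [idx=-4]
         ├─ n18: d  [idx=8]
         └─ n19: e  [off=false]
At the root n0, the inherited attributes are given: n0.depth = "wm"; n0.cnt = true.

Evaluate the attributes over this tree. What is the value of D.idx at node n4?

true

1. n0.depth = "wm"  [given at root]
2. n0.cnt = true  [given at root]
3. n1.key = -4  [len(S.depth) - 6]
4. n1.idx = false  [S.cnt == false]
5. n2.off = true  [terminal]
6. n3.key = 18  [D₀.key + 22]
7. n3.idx = false  [e.off == false]
8. n4.key = 11  [11]
9. n4.idx = true  [D₀.key > 17]
10. n5.wid = -7  [terminal]
11. n4.acc = true  [D.key > 10]
12. n6.pre = 6  [terminal]
13. n7.wid = 8  [terminal]
14. n3.acc = true  [g.wid > 7]
15. n8.lab = "vx"  ["vx"]
16. n8.val = false  [D₀.key > -4]
17. n8.off = false  [not e.off]
18. n10.pre = 28  [terminal]
19. n11.pre = 15  [terminal]
20. n9.lab = true  [h₀.pre > 27]
21. n9.mk = false  [h₁.pre == h₀.pre]
22. n12.idx = 26  [terminal]
23. n8.fin = true  [true]
24. n1.acc = false  [D₁.acc == false]
25. n13.off = true  [terminal]
26. n14.key = 11  [len(S.depth) + 9]
27. n14.idx = false  [D₀.acc == true]
28. n16.key = 2  [2]
29. n16.idx = false  [false]
30. n17.idx = -4  [terminal]
31. n18.idx = 8  [terminal]
32. n19.off = false  [terminal]
33. n16.acc = true  [e.off == false]
34. n15.lab = true  [D.acc == true]
35. n15.mk = false  [not D.acc]
36. n14.acc = false  [A.lab == false]
37. n0.off = "wmv"  [S.depth ++ "v"]
38. n0.sig = "zr"  ["zr"]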